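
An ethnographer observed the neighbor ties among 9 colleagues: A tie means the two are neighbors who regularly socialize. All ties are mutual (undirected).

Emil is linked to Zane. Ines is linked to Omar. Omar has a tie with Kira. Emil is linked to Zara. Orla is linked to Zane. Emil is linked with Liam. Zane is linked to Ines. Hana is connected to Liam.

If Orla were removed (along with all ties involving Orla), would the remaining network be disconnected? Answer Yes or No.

No

Even without Orla, every remaining node can still reach every other (the residual graph is connected), so Orla is not a cut vertex.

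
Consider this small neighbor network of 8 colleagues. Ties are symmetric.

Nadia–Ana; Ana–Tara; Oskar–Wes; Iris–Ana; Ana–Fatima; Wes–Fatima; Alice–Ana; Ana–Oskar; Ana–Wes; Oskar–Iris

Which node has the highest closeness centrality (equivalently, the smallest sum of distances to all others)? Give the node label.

Farness (sum of distances to all others) for each node — Alice:13, Ana:7, Fatima:12, Iris:12, Nadia:13, Oskar:11, Tara:13, Wes:11.
The smallest farness is 7, for Ana, so Ana has the highest closeness.

Ana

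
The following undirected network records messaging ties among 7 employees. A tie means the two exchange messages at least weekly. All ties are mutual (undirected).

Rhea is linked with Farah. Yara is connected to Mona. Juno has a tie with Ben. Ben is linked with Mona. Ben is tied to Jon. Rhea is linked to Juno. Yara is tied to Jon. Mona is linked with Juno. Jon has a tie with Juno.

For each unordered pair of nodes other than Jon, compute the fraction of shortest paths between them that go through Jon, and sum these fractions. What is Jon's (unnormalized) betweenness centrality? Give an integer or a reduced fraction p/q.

2

Pairs whose geodesics pass through Jon — Rhea–Yara: 1/2; Farah–Yara: 1/2; Yara–Ben: 1/2; Yara–Juno: 1/2.
All other pairs contribute 0.
Summing the contributions gives betweenness(Jon) = 2.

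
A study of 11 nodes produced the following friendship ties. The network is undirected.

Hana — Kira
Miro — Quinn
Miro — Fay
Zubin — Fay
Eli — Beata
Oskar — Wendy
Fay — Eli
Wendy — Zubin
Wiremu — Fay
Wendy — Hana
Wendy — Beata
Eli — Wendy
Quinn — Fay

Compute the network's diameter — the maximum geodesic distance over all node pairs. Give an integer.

Eccentricity of each node (its greatest distance to any other): Beata:3, Eli:3, Fay:4, Hana:4, Kira:5, Miro:5, Oskar:4, Quinn:5, Wendy:3, Wiremu:5, Zubin:3.
The maximum eccentricity is 5, realized for instance by the pair Kira–Wiremu via Kira – Hana – Wendy – Zubin – Fay – Wiremu. So the diameter is 5.

5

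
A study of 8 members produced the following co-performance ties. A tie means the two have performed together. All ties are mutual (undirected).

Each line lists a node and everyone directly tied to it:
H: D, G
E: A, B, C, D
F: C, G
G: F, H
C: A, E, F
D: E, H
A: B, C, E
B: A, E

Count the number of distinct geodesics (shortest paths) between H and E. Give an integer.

The shortest distance is 2, and the only length-2 path is H–D–E. So there is exactly 1 shortest path.

1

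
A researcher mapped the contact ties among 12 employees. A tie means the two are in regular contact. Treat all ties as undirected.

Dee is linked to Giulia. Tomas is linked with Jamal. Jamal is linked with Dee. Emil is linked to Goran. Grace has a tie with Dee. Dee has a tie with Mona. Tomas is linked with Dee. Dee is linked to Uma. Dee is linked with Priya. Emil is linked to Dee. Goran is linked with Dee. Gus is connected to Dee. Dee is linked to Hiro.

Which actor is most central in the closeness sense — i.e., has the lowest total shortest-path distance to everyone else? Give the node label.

Farness (sum of distances to all others) for each node — Dee:11, Emil:20, Giulia:21, Goran:20, Grace:21, Gus:21, Hiro:21, Jamal:20, Mona:21, Priya:21, Tomas:20, Uma:21.
The smallest farness is 11, for Dee, so Dee has the highest closeness.

Dee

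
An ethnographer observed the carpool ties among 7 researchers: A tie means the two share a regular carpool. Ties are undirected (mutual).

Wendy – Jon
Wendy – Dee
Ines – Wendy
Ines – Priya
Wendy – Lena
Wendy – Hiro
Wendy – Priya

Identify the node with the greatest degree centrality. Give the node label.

Degrees — Dee:1, Hiro:1, Ines:2, Jon:1, Lena:1, Priya:2, Wendy:6.
The maximum is 6, attained only by Wendy.

Wendy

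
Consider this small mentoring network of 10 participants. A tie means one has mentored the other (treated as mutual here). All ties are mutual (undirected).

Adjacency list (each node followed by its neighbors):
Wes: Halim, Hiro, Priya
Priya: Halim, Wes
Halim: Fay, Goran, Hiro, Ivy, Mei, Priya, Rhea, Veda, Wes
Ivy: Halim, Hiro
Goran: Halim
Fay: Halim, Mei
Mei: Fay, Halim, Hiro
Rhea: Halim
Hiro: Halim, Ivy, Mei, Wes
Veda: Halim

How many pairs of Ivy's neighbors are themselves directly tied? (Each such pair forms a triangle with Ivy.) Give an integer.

1

Ivy's neighbors: Halim and Hiro.
Neighbor pairs that are themselves tied: Ivy–Halim–Hiro. Each forms one triangle with Ivy, for 1 in total.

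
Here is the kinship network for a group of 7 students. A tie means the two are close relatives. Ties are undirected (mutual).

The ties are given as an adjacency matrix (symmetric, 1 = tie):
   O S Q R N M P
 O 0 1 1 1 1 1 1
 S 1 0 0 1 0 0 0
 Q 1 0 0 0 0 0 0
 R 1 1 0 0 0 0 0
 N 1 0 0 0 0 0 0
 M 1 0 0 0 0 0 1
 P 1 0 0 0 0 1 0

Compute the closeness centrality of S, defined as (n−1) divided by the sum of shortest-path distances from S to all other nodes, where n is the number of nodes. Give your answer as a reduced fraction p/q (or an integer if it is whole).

3/5

Distances from S: M:2, N:2, O:1, P:2, Q:2, R:1. Sum = 10.
n = 7, so closeness = 6/10 = 3/5.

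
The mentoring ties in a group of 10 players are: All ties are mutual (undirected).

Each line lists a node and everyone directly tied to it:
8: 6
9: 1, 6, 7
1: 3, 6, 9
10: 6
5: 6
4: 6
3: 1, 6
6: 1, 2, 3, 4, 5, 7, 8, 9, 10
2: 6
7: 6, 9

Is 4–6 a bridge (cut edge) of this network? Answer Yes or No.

Without the 4–6 edge there is no alternate route between 4 and 6, so the network disconnects. It is a bridge.

Yes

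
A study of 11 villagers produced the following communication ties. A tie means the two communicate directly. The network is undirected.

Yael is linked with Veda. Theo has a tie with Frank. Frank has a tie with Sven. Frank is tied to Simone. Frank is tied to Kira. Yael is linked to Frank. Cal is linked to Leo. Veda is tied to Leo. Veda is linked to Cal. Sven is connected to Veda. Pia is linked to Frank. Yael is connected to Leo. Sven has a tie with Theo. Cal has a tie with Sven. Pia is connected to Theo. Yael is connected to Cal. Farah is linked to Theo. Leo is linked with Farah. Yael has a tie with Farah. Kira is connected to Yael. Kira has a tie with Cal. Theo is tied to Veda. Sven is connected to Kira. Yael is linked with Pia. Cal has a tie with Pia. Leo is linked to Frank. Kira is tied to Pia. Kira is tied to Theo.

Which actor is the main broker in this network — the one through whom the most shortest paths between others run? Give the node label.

Frank

Unnormalized betweenness of each node: Cal:25/12, Farah:8/15, Frank:331/30, Kira:27/20, Leo:12/5, Pia:17/20, Simone:0, Sven:7/5, Theo:13/3, Veda:41/30, Yael:93/20.
Frank has the largest value, 331/30, making it the main broker — the node through which the most shortest paths run.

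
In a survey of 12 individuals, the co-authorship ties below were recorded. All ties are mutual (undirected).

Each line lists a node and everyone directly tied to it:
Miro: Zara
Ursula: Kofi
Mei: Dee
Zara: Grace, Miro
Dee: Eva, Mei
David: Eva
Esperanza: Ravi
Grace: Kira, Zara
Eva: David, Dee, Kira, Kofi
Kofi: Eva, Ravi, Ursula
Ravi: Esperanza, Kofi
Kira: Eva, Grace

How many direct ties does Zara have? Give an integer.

2

Zara is directly tied to Grace and Miro. That is 2 neighbors, so the degree of Zara is 2.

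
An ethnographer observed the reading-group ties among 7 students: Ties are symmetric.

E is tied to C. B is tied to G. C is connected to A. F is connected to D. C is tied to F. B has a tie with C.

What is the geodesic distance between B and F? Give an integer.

2

One shortest route is B – C – F, which uses 2 edges, and B and F are not directly tied, so nothing shorter exists. So d(B,F) = 2.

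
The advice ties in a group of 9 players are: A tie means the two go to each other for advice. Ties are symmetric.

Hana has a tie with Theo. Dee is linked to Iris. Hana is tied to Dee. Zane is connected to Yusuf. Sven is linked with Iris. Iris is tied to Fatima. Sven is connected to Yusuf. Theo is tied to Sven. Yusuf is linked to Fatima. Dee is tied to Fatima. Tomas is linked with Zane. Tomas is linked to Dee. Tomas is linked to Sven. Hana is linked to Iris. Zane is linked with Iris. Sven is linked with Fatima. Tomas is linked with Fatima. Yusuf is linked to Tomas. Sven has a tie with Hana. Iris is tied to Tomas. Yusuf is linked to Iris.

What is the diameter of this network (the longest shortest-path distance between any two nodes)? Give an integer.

3

Eccentricity of each node (its greatest distance to any other): Dee:2, Fatima:2, Hana:2, Iris:2, Sven:2, Theo:3, Tomas:2, Yusuf:2, Zane:3.
The maximum eccentricity is 3, realized for instance by the pair Theo–Zane via Theo – Hana – Iris – Zane. So the diameter is 3.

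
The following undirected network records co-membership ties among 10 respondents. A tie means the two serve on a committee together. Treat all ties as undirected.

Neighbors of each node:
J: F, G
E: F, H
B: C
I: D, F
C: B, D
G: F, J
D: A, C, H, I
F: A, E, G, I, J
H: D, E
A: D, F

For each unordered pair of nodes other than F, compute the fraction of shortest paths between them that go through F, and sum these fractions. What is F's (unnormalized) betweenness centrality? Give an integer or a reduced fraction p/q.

Pairs whose geodesics pass through F — A–E: 1; A–J: 1; A–I: 1/2; A–G: 1; D–J: 2/2; D–G: 2/2; C–J: 2/2; C–G: 2/2; B–J: 2/2; B–G: 2/2; E–J: 1; E–I: 1; E–G: 1; H–J: 1 … (+3 more pairs).
All other pairs contribute 0.
Summing the contributions gives betweenness(F) = 33/2.

33/2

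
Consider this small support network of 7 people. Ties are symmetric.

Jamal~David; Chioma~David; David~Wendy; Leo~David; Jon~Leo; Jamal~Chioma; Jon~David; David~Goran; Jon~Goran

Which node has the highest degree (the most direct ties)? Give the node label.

Degrees — Chioma:2, David:6, Goran:2, Jamal:2, Jon:3, Leo:2, Wendy:1.
The maximum is 6, attained only by David.

David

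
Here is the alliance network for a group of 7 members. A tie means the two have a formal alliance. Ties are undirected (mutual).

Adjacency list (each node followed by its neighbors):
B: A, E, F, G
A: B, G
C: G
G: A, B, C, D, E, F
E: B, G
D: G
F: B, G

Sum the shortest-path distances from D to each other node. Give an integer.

11

Distances from D: A:2, B:2, C:2, E:2, F:2, G:1.
Sum = 2 + 2 + 2 + 2 + 2 + 1 = 11.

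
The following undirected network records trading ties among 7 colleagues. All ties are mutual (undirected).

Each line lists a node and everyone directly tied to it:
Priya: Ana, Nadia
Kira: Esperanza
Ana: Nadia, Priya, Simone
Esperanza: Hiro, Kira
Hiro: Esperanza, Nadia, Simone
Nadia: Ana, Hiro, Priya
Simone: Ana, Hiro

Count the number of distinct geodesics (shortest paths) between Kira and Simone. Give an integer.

The shortest distance is 3, and the only length-3 path is Kira–Esperanza–Hiro–Simone. So there is exactly 1 shortest path.

1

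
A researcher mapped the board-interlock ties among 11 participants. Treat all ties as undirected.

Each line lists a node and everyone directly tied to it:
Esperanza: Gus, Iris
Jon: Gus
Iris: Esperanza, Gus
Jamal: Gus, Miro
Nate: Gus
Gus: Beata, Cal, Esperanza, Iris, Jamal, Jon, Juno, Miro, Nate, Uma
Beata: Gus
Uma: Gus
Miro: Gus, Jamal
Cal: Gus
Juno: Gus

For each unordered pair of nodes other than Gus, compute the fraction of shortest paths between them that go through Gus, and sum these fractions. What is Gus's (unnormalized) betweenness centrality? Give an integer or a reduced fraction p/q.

Pairs whose geodesics pass through Gus — Miro–Cal: 1; Miro–Iris: 1; Miro–Uma: 1; Miro–Beata: 1; Miro–Nate: 1; Miro–Juno: 1; Miro–Jon: 1; Miro–Esperanza: 1; Cal–Iris: 1; Cal–Uma: 1; Cal–Beata: 1; Cal–Jamal: 1; Cal–Nate: 1; Cal–Juno: 1 … (+29 more pairs).
All other pairs contribute 0.
Summing the contributions gives betweenness(Gus) = 43.

43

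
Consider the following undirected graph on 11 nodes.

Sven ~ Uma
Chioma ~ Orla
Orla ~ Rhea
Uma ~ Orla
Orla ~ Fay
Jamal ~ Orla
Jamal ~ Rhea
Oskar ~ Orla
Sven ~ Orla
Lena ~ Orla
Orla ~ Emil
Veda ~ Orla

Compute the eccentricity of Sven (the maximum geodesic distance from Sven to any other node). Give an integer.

2

Distances from Sven: Chioma:2, Emil:2, Fay:2, Jamal:2, Lena:2, Orla:1, Oskar:2, Rhea:2, Uma:1, Veda:2.
The largest is 2 (to Oskar, Emil, Jamal, Chioma, Veda, Lena, Rhea, and Fay), so the eccentricity of Sven is 2.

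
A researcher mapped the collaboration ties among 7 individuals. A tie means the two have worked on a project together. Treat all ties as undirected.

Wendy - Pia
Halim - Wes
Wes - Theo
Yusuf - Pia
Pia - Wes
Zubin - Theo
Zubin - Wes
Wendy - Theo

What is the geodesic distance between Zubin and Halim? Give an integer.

2

One shortest route is Zubin – Wes – Halim, which uses 2 edges, and Zubin and Halim are not directly tied, so nothing shorter exists. So d(Zubin,Halim) = 2.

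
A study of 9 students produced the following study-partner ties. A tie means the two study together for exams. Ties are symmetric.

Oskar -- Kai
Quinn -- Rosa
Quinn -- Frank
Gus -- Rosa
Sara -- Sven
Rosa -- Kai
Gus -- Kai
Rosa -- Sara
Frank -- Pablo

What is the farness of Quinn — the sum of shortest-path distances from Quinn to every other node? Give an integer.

Distances from Quinn: Frank:1, Gus:2, Kai:2, Oskar:3, Pablo:2, Rosa:1, Sara:2, Sven:3.
Sum = 1 + 2 + 2 + 3 + 2 + 1 + 2 + 3 = 16.

16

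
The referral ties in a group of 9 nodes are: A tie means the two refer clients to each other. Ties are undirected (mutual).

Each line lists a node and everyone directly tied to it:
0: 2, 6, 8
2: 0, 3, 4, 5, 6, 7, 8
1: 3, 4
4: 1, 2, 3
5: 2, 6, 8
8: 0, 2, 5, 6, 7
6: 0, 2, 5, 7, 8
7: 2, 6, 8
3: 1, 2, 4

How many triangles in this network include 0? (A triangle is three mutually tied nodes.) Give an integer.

0's neighbors: 2, 6, and 8.
Neighbor pairs that are themselves tied: 0–2–6; 0–2–8; 0–6–8. Each forms one triangle with 0, for 3 in total.

3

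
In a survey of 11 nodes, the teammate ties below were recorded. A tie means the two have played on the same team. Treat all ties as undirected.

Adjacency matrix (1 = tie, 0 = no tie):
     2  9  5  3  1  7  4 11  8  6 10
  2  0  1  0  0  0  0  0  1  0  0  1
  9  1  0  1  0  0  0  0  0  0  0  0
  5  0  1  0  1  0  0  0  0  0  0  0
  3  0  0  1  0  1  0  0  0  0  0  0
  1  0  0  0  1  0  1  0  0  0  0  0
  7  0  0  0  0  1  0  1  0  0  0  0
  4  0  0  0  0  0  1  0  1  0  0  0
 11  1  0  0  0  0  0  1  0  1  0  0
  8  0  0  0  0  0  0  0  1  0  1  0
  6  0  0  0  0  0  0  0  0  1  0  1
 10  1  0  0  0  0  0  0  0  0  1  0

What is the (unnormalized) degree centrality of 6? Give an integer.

6 is directly tied to 8 and 10. That is 2 neighbors, so the degree of 6 is 2.

2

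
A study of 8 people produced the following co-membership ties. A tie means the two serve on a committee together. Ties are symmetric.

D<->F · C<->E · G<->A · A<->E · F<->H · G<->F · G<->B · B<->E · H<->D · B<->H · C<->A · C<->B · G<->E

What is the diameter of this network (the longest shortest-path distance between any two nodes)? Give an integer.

3

Eccentricity of each node (its greatest distance to any other): A:3, B:2, C:3, D:3, E:3, F:3, G:2, H:3.
The maximum eccentricity is 3, realized for instance by the pair H–A via H – B – C – A. So the diameter is 3.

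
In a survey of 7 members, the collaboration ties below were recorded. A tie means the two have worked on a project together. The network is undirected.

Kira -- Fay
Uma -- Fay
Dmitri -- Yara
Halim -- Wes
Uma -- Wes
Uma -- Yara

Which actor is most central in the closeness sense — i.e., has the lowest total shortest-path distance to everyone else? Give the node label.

Farness (sum of distances to all others) for each node — Dmitri:17, Fay:12, Halim:17, Kira:17, Uma:9, Wes:12, Yara:12.
The smallest farness is 9, for Uma, so Uma has the highest closeness.

Uma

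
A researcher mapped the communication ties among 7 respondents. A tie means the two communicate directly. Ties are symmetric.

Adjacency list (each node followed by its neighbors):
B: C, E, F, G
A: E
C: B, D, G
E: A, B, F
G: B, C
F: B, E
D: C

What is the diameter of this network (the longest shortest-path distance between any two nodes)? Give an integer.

4

Eccentricity of each node (its greatest distance to any other): A:4, B:2, C:3, D:4, E:3, F:3, G:3.
The maximum eccentricity is 4, realized for instance by the pair D–A via D – C – B – E – A. So the diameter is 4.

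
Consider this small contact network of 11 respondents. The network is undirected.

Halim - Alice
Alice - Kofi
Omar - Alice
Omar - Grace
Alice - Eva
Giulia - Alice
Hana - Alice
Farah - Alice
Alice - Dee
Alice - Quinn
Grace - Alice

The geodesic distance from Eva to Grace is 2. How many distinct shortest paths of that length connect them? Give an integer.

The shortest distance is 2, and the only length-2 path is Eva–Alice–Grace. So there is exactly 1 shortest path.

1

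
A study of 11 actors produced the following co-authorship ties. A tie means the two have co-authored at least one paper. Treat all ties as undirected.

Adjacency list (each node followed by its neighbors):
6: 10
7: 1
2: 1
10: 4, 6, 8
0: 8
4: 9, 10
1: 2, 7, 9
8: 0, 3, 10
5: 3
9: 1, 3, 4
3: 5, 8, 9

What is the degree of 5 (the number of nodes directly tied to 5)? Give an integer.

1

5 is directly tied to 3. That is 1 neighbor, so the degree of 5 is 1.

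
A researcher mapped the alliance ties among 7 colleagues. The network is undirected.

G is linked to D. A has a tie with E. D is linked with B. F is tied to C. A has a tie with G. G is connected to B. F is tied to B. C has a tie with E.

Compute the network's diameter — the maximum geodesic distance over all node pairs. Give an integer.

Eccentricity of each node (its greatest distance to any other): A:3, B:3, C:3, D:3, E:3, F:3, G:3.
The maximum eccentricity is 3, realized for instance by the pair A–F via A – E – C – F. So the diameter is 3.

3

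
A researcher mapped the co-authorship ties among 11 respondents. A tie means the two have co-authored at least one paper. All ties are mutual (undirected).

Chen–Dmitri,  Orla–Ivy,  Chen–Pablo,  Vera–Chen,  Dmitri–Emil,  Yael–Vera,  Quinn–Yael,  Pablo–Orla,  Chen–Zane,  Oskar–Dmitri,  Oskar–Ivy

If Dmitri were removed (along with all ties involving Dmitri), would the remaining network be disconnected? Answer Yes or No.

Yes

Removing Dmitri leaves {Chen, Ivy, Orla, Oskar, Pablo, Quinn, Vera, Yael, and Zane} with no path to {Emil}, so the network splits into 2 components. Dmitri is a cut vertex.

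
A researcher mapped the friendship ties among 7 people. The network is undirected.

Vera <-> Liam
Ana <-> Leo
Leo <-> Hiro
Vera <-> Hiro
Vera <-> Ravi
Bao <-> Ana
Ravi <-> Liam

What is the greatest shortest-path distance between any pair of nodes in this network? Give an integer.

5

Eccentricity of each node (its greatest distance to any other): Ana:4, Bao:5, Hiro:3, Leo:3, Liam:5, Ravi:5, Vera:4.
The maximum eccentricity is 5, realized for instance by the pair Bao–Liam via Bao – Ana – Leo – Hiro – Vera – Liam. So the diameter is 5.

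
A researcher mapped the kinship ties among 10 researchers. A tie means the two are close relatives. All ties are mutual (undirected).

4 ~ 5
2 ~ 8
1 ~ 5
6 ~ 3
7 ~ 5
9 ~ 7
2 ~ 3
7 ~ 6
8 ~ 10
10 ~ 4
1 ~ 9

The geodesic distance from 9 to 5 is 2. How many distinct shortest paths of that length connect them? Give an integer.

2

The shortest distance is 2. The length-2 paths are: 9–1–5; 9–7–5.
That gives 2 distinct shortest paths.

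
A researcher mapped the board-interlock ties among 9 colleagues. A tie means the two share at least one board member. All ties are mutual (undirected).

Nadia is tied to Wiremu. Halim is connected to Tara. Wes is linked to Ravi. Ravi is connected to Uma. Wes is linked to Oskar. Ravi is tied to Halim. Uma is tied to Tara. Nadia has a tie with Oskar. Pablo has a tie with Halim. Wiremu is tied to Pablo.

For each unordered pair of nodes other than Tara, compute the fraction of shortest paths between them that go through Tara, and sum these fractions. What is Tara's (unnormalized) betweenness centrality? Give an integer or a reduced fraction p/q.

Pairs whose geodesics pass through Tara — Uma–Halim: 1/2; Uma–Pablo: 1/2; Uma–Wiremu: 1/2.
All other pairs contribute 0.
Summing the contributions gives betweenness(Tara) = 3/2.

3/2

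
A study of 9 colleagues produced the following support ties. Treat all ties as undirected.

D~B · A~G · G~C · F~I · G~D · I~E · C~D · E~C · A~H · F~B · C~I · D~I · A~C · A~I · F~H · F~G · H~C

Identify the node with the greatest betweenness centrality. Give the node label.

C

Unnormalized betweenness of each node: A:11/12, B:1/3, C:23/4, D:41/12, E:0, F:15/4, G:5/3, H:5/6, I:13/3.
C has the largest value, 23/4, making it the main broker — the node through which the most shortest paths run.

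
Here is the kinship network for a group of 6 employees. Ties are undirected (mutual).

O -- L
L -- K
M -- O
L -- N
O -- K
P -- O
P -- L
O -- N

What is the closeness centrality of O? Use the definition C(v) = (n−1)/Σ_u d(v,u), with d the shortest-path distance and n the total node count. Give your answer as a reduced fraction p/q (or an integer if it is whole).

Distances from O: K:1, L:1, M:1, N:1, P:1. Sum = 5.
n = 6, so closeness = 5/5 = 1.

1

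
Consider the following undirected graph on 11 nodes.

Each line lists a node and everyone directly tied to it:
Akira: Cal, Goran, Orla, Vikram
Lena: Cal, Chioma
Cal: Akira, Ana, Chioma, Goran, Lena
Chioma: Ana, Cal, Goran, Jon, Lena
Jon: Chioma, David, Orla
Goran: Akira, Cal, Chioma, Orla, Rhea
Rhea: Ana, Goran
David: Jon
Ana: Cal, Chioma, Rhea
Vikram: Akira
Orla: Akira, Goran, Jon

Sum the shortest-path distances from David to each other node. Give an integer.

Distances from David: Akira:3, Ana:3, Cal:3, Chioma:2, Goran:3, Jon:1, Lena:3, Orla:2, Rhea:4, Vikram:4.
Sum = 3 + 3 + 3 + 2 + 3 + 1 + 3 + 2 + 4 + 4 = 28.

28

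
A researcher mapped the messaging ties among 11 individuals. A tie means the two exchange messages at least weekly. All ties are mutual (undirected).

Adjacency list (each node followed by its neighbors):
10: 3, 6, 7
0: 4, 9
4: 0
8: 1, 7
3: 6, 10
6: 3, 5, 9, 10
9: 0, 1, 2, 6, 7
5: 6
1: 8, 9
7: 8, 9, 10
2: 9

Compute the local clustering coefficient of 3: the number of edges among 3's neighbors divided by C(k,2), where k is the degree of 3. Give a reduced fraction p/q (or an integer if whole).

3's neighbors: 6 and 10 (k = 2).
Possible neighbor pairs: C(2,2) = 1. Edges among them: 6–10 → e = 1.
Clustering(3) = 1/1.

1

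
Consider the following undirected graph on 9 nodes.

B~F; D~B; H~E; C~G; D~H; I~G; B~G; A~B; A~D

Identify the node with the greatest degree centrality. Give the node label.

B

Degrees — A:2, B:4, C:1, D:3, E:1, F:1, G:3, H:2, I:1.
The maximum is 4, attained only by B.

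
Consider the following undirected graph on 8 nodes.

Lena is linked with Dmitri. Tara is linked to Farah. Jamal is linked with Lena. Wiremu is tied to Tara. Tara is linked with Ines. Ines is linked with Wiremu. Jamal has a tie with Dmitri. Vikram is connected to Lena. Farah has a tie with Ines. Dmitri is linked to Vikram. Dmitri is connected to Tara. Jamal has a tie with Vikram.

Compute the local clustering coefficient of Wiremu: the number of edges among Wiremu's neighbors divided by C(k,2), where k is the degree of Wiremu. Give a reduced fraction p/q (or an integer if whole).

Wiremu's neighbors: Ines and Tara (k = 2).
Possible neighbor pairs: C(2,2) = 1. Edges among them: Ines–Tara → e = 1.
Clustering(Wiremu) = 1/1.

1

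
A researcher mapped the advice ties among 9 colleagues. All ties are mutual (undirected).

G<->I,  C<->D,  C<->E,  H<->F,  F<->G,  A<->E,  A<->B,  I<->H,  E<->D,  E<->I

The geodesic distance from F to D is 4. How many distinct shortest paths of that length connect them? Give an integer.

The shortest distance is 4. The length-4 paths are: F–H–I–E–D; F–G–I–E–D.
That gives 2 distinct shortest paths.

2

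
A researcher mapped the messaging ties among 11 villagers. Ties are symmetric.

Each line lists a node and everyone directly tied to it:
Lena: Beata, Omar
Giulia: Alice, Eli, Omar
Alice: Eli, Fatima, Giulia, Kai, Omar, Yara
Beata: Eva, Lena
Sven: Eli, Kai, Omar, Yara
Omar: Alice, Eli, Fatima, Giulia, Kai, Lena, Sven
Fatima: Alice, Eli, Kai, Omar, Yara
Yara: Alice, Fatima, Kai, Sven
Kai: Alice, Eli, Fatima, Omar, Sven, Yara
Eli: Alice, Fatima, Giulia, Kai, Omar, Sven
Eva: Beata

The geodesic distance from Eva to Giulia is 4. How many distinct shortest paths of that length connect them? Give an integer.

1

The shortest distance is 4, and the only length-4 path is Eva–Beata–Lena–Omar–Giulia. So there is exactly 1 shortest path.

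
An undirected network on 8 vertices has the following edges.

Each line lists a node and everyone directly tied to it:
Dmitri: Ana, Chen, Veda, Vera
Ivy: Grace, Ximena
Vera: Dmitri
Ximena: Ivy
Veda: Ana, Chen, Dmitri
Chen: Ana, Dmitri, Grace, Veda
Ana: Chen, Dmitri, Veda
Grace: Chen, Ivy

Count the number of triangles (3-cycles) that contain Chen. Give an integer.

Chen's neighbors: Ana, Dmitri, Grace, and Veda.
Neighbor pairs that are themselves tied: Chen–Ana–Dmitri; Chen–Ana–Veda; Chen–Dmitri–Veda. Each forms one triangle with Chen, for 3 in total.

3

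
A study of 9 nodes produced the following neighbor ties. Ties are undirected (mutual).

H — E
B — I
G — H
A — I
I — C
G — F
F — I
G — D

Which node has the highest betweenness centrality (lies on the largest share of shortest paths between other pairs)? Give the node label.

Unnormalized betweenness of each node: A:0, B:0, C:0, D:0, E:0, F:16, G:17, H:7, I:18.
I has the largest value, 18, making it the main broker — the node through which the most shortest paths run.

I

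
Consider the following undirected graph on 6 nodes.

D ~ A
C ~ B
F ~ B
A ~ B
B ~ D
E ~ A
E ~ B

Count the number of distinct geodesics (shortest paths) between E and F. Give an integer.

The shortest distance is 2, and the only length-2 path is E–B–F. So there is exactly 1 shortest path.

1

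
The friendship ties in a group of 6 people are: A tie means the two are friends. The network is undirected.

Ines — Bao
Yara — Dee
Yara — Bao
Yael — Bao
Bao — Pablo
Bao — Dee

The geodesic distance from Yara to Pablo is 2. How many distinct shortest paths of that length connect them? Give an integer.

The shortest distance is 2, and the only length-2 path is Yara–Bao–Pablo. So there is exactly 1 shortest path.

1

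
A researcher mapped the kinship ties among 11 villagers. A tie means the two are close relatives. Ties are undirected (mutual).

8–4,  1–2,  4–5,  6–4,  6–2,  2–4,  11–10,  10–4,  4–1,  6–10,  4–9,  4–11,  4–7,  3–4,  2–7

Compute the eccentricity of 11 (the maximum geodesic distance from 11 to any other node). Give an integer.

Distances from 11: 1:2, 2:2, 3:2, 4:1, 5:2, 6:2, 7:2, 8:2, 9:2, 10:1.
The largest is 2 (to 6, 5, 9, 1, 2, 3, 7, and 8), so the eccentricity of 11 is 2.

2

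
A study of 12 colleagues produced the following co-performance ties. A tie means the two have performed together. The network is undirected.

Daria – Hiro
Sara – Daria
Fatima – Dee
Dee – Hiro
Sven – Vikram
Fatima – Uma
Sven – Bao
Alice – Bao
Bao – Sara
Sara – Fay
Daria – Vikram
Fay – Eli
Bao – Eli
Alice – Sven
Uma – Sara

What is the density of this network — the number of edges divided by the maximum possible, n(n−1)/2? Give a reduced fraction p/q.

5/22

There are 15 edges and 12 nodes, so the maximum possible is C(12,2) = 66.
Density = 15/66 = 5/22.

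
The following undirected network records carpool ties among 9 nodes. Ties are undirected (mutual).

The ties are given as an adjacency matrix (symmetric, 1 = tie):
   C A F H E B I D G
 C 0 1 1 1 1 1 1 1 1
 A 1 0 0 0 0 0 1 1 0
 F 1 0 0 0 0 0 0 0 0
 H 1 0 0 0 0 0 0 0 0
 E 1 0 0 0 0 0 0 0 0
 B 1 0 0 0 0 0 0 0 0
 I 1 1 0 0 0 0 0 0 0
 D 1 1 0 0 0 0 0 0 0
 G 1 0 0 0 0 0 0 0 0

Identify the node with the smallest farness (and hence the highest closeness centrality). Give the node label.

Farness (sum of distances to all others) for each node — A:13, B:15, C:8, D:14, E:15, F:15, G:15, H:15, I:14.
The smallest farness is 8, for C, so C has the highest closeness.

C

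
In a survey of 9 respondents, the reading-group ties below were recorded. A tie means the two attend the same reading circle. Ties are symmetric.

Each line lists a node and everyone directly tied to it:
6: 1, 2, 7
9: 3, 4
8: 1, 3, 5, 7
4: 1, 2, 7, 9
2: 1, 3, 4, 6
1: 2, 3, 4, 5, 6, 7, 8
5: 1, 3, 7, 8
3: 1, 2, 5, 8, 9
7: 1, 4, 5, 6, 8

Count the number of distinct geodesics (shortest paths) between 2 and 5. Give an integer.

2

The shortest distance is 2. The length-2 paths are: 2–1–5; 2–3–5.
That gives 2 distinct shortest paths.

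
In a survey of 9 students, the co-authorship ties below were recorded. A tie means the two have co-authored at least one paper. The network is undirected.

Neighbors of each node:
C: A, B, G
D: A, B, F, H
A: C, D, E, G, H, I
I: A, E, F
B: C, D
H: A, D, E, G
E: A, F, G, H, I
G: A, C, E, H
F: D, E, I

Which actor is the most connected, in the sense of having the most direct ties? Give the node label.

Degrees — A:6, B:2, C:3, D:4, E:5, F:3, G:4, H:4, I:3.
The maximum is 6, attained only by A.

A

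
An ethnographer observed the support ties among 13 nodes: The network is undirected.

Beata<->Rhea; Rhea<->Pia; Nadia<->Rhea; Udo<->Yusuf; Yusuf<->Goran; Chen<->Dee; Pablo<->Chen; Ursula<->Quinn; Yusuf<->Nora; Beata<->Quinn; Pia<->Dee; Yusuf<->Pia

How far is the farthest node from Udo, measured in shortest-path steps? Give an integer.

6

Distances from Udo: Beata:4, Chen:4, Dee:3, Goran:2, Nadia:4, Nora:2, Pablo:5, Pia:2, Quinn:5, Rhea:3, Ursula:6, Yusuf:1.
The largest is 6 (to Ursula), so the eccentricity of Udo is 6.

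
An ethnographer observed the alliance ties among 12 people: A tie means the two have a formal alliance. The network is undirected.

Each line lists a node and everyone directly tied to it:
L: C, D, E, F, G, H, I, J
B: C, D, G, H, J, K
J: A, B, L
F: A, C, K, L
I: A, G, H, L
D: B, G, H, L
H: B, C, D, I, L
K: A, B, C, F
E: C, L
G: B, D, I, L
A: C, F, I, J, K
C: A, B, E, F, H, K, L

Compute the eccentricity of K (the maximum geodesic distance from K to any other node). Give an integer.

Distances from K: A:1, B:1, C:1, D:2, E:2, F:1, G:2, H:2, I:2, J:2, L:2.
The largest is 2 (to J, H, D, G, I, L, and E), so the eccentricity of K is 2.

2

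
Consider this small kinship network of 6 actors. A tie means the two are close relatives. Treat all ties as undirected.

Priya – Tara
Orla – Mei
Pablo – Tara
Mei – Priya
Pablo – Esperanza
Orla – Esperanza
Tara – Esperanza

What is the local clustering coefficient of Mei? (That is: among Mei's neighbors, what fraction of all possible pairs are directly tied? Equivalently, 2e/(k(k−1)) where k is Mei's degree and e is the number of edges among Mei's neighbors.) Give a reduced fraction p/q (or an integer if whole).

Mei's neighbors: Orla and Priya (k = 2).
Possible neighbor pairs: C(2,2) = 1. Edges among them: none → e = 0.
Clustering(Mei) = 0/1.

0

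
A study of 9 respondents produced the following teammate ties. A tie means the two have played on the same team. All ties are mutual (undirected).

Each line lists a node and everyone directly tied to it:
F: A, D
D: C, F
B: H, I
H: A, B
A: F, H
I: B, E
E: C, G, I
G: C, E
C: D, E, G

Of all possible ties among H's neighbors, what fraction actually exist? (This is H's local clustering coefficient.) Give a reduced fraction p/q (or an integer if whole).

H's neighbors: A and B (k = 2).
Possible neighbor pairs: C(2,2) = 1. Edges among them: none → e = 0.
Clustering(H) = 0/1.

0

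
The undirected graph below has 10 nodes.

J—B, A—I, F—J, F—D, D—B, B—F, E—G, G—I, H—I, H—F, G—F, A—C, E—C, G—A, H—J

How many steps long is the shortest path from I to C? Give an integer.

One shortest route is I – A – C, which uses 2 edges, and I and C are not directly tied, so nothing shorter exists. So d(I,C) = 2.

2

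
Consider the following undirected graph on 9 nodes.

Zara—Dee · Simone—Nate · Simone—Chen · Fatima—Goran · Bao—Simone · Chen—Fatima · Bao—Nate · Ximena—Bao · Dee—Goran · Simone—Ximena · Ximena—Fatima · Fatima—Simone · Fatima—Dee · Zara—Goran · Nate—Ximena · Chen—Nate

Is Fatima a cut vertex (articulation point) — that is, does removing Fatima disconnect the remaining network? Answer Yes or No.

Yes

Removing Fatima leaves {Dee, Goran, and Zara} with no path to {Bao, Chen, Nate, Simone, and Ximena}, so the network splits into 2 components. Fatima is a cut vertex.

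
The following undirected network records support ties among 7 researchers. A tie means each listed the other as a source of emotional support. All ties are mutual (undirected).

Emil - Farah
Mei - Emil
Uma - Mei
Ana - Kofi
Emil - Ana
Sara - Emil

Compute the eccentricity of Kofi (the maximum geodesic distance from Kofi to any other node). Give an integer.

Distances from Kofi: Ana:1, Emil:2, Farah:3, Mei:3, Sara:3, Uma:4.
The largest is 4 (to Uma), so the eccentricity of Kofi is 4.

4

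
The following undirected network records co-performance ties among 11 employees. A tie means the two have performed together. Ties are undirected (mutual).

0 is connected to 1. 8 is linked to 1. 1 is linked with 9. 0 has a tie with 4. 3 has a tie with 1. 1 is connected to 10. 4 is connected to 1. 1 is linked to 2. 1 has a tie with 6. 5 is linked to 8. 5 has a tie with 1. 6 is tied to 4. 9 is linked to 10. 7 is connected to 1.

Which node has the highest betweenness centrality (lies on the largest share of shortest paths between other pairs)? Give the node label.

1

Unnormalized betweenness of each node: 0:0, 1:81/2, 2:0, 3:0, 4:1/2, 5:0, 6:0, 7:0, 8:0, 9:0, 10:0.
1 has the largest value, 81/2, making it the main broker — the node through which the most shortest paths run.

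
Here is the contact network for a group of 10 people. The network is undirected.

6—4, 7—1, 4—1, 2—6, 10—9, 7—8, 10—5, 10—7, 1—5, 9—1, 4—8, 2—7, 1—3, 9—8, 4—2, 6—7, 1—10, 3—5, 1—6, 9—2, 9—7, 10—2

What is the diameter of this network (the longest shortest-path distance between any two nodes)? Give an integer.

Eccentricity of each node (its greatest distance to any other): 1:2, 2:3, 3:3, 4:2, 5:3, 6:2, 7:2, 8:3, 9:2, 10:2.
The maximum eccentricity is 3, realized for instance by the pair 2–3 via 2 – 10 – 5 – 3. So the diameter is 3.

3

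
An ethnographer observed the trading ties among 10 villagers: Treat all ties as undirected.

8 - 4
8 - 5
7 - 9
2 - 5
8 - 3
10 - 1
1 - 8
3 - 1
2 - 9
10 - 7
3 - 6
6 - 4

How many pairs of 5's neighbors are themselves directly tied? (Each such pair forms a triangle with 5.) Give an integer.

0

5's neighbors are 2 and 8, but none of them are tied to each other, so no triangle contains 5.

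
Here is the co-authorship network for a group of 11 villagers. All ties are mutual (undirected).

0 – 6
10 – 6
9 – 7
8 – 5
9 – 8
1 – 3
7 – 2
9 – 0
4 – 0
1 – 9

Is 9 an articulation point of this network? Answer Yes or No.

Removing 9 leaves {5 and 8} with no path to {2 and 7}, so the network splits into 4 components. 9 is a cut vertex.

Yes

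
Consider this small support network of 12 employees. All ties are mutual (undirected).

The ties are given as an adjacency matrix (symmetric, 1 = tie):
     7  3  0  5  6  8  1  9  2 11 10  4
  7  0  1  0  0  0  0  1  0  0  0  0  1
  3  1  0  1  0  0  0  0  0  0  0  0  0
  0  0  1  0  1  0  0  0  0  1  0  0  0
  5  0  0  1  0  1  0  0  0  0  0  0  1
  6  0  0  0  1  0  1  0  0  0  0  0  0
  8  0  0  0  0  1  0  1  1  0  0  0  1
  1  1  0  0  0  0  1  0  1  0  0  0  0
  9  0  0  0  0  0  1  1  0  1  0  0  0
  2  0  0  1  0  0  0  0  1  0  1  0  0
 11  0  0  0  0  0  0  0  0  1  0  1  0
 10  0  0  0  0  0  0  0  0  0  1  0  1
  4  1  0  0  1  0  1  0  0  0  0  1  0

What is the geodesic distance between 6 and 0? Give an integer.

2

One shortest route is 6 – 5 – 0, which uses 2 edges, and 6 and 0 are not directly tied, so nothing shorter exists. So d(6,0) = 2.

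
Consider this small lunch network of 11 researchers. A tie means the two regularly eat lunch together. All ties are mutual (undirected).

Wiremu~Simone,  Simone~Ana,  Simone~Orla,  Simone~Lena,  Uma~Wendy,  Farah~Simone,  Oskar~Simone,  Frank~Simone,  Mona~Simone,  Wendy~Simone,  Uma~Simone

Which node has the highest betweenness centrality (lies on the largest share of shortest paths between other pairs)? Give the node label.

Simone

Unnormalized betweenness of each node: Ana:0, Farah:0, Frank:0, Lena:0, Mona:0, Orla:0, Oskar:0, Simone:44, Uma:0, Wendy:0, Wiremu:0.
Simone has the largest value, 44, making it the main broker — the node through which the most shortest paths run.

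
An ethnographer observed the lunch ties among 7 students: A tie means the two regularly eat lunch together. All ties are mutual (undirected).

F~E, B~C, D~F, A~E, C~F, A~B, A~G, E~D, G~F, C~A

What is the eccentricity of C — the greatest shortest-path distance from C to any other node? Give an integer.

2

Distances from C: A:1, B:1, D:2, E:2, F:1, G:2.
The largest is 2 (to E, G, and D), so the eccentricity of C is 2.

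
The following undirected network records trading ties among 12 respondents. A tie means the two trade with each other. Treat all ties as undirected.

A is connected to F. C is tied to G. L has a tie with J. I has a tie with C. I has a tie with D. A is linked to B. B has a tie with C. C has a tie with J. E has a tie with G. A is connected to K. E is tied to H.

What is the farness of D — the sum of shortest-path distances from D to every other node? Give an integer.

Distances from D: A:4, B:3, C:2, E:4, F:5, G:3, H:5, I:1, J:3, K:5, L:4.
Sum = 4 + 3 + 2 + 4 + 5 + 3 + 5 + 1 + 3 + 5 + 4 = 39.

39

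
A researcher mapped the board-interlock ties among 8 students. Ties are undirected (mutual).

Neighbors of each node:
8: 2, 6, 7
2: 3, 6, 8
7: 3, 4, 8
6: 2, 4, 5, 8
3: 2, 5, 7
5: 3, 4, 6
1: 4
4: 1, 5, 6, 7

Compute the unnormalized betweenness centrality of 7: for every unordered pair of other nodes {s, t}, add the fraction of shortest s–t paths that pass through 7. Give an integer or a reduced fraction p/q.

5/2

Pairs whose geodesics pass through 7 — 3–1: 1/2; 3–4: 1/2; 3–8: 1/2; 1–8: 1/2; 4–8: 1/2.
All other pairs contribute 0.
Summing the contributions gives betweenness(7) = 5/2.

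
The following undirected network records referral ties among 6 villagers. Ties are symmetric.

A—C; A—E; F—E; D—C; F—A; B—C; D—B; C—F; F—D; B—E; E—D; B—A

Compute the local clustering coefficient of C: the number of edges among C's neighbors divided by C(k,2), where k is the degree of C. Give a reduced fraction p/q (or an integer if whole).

C's neighbors: A, B, D, and F (k = 4).
Possible neighbor pairs: C(4,2) = 6. Edges among them: A–B, A–F, B–D, D–F → e = 4.
Clustering(C) = 4/6 = 2/3.

2/3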